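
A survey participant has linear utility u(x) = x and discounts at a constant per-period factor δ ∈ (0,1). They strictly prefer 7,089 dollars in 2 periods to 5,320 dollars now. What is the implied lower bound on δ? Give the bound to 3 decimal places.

δ > 0.866

The preference means 5320 < δ^2·7089.
So δ^2 > 5320/7089 = 0.75046; taking the square root of both positive sides preserves the inequality.
δ > 0.75046^(1/2) = 0.866.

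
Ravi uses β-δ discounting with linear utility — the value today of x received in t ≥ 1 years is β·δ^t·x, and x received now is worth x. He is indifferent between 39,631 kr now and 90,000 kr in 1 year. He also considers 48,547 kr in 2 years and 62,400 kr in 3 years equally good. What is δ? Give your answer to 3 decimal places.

δ ≈ 0.778

From the later pair, β·δ^2·48547 = β·δ^3·62400; dividing through, δ = 48547/62400 = 0.77800.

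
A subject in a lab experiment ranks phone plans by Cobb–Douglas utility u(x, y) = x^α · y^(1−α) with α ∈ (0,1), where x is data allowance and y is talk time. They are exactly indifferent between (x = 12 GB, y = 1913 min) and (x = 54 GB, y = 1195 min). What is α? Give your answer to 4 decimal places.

α ≈ 0.2383

Indifference: 12^α · 1913^(1−α) = 54^α · 1195^(1−α).
(12/54)^α = (1195/1913)^(1−α); take logs: α·ln(12/54) = (1−α)·ln(1195/1913), i.e. α·-1.5040774 = (1−α)·-0.4705265.
Thus α·(-1.9746039) = -0.4705265, so α = -0.4705265/-1.9746039 ≈ 0.2383.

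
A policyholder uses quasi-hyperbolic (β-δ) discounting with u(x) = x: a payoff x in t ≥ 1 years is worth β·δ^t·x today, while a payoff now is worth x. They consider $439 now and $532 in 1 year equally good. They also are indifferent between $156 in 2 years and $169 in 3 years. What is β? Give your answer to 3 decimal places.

β ≈ 0.894

From the later pair, β·δ^2·156 = β·δ^3·169; dividing through, δ = 156/169 = 0.92308.
Substituting δ into 439 = β·δ·532: β = 439/(491.077) ≈ 0.894.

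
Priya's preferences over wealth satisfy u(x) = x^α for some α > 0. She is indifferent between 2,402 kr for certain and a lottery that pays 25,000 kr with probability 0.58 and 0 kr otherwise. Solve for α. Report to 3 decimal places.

Since u(0) = 0, the lottery's EU is 0.58·25000^α.
Equating: 2402^α = 0.58·25000^α, i.e. 0.0961^α = 0.58.
Take logs: α = ln 0.58 / ln(2402/25000) ≈ 0.23253.

α ≈ 0.233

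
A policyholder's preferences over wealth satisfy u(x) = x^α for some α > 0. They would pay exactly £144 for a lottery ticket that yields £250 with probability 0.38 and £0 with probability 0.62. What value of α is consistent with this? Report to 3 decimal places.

The lottery's expected utility is 0.38·u(250) + 0.62·u(0) = 0.38·250^α (since u(0) = 0 for α > 0).
Equating: 144^α = 0.38·250^α, i.e. 0.5760^α = 0.38.
Taking logs: α·ln(144/250) = ln(0.38), so α = -0.967584 / -0.551648 ≈ 1.754.

α ≈ 1.754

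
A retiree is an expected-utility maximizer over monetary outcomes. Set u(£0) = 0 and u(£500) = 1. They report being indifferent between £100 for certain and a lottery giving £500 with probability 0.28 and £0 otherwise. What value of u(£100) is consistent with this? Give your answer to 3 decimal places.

0.280

The indifference gives u(£100) = 0.28·u(£500) + 0.72·u(£0) = 0.28·1 + 0.72·0 = 0.28.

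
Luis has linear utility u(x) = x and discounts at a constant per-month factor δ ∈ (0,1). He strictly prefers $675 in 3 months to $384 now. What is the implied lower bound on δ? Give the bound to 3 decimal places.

Under u(x) = x this choice says 384 < δ^3·675.
Dividing by 675: δ^3 > 0.56889. Both sides are positive, so the cube root keeps the direction.
δ > 0.56889^(1/3) = 0.829.

δ > 0.829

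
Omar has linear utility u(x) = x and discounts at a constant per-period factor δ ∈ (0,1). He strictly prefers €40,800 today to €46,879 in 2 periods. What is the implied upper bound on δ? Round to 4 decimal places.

The preference means 40800 > δ^2·46879.
So δ^2 < 40800/46879 = 0.87033; taking the square root of both positive sides preserves the inequality.
δ < 0.87033^(1/2) = 0.9329.

δ < 0.9329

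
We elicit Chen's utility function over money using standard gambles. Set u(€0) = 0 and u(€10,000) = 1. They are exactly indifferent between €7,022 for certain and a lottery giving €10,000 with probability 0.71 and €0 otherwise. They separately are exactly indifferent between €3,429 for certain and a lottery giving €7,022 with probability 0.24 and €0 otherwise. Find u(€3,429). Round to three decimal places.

First, u(€7,022) = 0.71·u(€10,000) + 0.29·u(€0) = 0.71.
The second indifference gives u(€3,429) = 0.24·u(€7,022) + 0.76·u(€0) = 0.24·0.71 + 0.76·0.00 = 0.1704.

0.170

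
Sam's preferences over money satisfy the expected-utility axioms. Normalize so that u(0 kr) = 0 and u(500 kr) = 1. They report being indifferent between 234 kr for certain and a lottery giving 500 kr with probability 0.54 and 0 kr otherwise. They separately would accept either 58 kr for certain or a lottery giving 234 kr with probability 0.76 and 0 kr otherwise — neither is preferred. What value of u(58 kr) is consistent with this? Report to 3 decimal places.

First, u(234 kr) = 0.54·u(500 kr) + 0.46·u(0 kr) = 0.54.
Chaining: u(58 kr) = 0.76·0.54 + 0.24·0.00 = 0.4104.

0.410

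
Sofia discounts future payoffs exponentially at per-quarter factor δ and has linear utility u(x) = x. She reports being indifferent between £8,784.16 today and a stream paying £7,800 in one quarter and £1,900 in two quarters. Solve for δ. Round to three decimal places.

δ ≈ 0.920

Equating present values: 8784.16 = 7800δ + 1900δ².
Rearranged: 1900δ² + 7800δ − 8784.16 = 0.
The positive root is δ = [−7800 + √(7800² + 4·1900·8784.16)] / (2·1900) = (−7800 + 11296.000)/3800 ≈ 0.920.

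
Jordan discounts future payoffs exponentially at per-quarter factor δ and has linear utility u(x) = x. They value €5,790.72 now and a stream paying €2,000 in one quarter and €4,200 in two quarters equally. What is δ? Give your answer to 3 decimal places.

Equating present values: 5790.72 = 2000δ + 4200δ².
That is, 4200δ² + 2000δ − 5790.72 = 0, a quadratic in δ.
By the quadratic formula (taking the positive root), δ = (−2000 + √101284096.00) / 8400 ≈ 0.960.

δ ≈ 0.960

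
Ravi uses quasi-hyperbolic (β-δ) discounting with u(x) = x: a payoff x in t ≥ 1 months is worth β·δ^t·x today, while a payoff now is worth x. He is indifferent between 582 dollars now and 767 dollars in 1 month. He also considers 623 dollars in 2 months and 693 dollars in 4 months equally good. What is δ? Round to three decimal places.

δ ≈ 0.948

From the later pair, β·δ^2·623 = β·δ^4·693; dividing through, δ^2 = 623/693 = 0.89899, so δ = 0.94815.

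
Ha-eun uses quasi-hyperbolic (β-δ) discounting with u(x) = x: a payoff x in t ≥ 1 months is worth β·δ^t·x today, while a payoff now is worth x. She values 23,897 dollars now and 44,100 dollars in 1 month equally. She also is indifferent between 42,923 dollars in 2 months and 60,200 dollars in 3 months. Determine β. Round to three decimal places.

Both payoffs in the second observation are in the future, so β drops out: δ^2·42923 = δ^3·60200 ⇒ δ = 42923/60200 = 0.71301.
Now use the now-vs-future pair: 23897 = β·δ·44100 gives β = 23897/(0.71301·44100) ≈ 0.760.

β ≈ 0.760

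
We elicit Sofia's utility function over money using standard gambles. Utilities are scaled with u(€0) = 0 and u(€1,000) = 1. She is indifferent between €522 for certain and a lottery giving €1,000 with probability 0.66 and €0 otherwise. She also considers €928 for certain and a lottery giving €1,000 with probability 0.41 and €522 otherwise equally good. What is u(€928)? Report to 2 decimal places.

First, u(€522) = 0.66·u(€1,000) + 0.34·u(€0) = 0.66.
Then u(€928) = 0.41·u(€1,000) + 0.59·u(€522) = 0.41·1.00 + 0.59·0.66 = 0.7994.

0.80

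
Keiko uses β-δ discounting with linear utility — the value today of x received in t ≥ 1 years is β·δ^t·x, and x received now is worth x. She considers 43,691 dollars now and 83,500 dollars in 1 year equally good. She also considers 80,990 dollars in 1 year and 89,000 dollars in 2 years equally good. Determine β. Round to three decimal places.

Both payoffs in the second observation are in the future, so β drops out: δ^1·80990 = δ^2·89000 ⇒ δ = 80990/89000 = 0.91000.
Now use the now-vs-future pair: 43691 = β·δ·83500 gives β = 43691/(0.91000·83500) ≈ 0.575.

β ≈ 0.575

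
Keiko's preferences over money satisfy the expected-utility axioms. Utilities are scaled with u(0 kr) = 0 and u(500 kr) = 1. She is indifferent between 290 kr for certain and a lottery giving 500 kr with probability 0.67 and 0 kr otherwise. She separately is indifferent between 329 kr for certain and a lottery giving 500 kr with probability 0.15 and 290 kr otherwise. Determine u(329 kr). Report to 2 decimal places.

0.72

From the first indifference, u(290 kr) = 0.67·u(500 kr) + 0.33·u(0 kr) = 0.67·1 + 0.33·0 = 0.67.
Chaining: u(329 kr) = 0.15·1.00 + 0.85·0.67 = 0.7195.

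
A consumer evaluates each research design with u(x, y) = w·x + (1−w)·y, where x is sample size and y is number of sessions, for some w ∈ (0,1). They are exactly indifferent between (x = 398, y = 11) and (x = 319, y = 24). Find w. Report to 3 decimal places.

Indifference: w·398 + (1−w)·11 = w·319 + (1−w)·24.
Rearranging, 79·w − 13·(1−w) = 0.
Hence w = 13/(79+13) = 13/92 = 0.141.

w = 0.141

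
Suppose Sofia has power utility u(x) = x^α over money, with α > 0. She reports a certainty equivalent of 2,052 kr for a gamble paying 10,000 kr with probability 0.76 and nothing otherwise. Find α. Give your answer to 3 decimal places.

Since u(0) = 0, the lottery's EU is 0.76·10000^α.
Equating: 2052^α = 0.76·10000^α, i.e. 0.2052^α = 0.76.
Taking logs: α·ln(2052/10000) = ln(0.76), so α = -0.274437 / -1.583770 ≈ 0.173.

α ≈ 0.173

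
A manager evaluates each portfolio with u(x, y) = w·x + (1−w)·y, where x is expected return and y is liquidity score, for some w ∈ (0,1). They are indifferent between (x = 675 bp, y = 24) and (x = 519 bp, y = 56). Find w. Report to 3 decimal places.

u(675,24) = u(519,56) means w·675 + (1−w)·24 = w·519 + (1−w)·56.
Rearranging, 156·w − 32·(1−w) = 0.
Hence w = 32/(156+32) = 32/188 = 0.170.

w = 0.170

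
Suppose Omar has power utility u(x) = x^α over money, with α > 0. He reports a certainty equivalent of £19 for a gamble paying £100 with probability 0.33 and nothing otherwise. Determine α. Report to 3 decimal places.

EU(lottery) = 0.33·100^α + 0.67·0 = 0.33·100^α.
Equating: 19^α = 0.33·100^α, i.e. 0.1900^α = 0.33.
α = ln(0.33) / ln(19/100) = -1.108663/-1.660731 ≈ 0.668.

α ≈ 0.668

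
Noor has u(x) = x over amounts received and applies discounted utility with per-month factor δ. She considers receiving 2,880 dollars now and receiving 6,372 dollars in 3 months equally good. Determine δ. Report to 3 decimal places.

δ ≈ 0.767

The payoff in 3 months is discounted by δ^3, so u(2880) = δ^3·u(6372) and δ^3 = u(2880)/u(6372).
With u(x) = x: δ^3 = 2880/6372 = 0.45198.
Taking the cube root: δ = 0.45198^(1/3) ≈ 0.767.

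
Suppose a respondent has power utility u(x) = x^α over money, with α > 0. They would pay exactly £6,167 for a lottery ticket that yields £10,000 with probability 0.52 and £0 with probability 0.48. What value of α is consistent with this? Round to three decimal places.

Since u(0) = 0, the lottery's EU is 0.52·10000^α.
Equating: 6167^α = 0.52·10000^α, i.e. 0.6167^α = 0.52.
Take logs: α = ln 0.52 / ln(6167/10000) ≈ 1.35284.

α ≈ 1.353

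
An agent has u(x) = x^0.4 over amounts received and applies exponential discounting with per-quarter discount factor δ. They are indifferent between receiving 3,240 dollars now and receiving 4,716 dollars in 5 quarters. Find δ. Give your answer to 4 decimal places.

δ ≈ 0.9704

Indifference means u(3240) = δ^5 · u(4716), so δ^5 = u(3240)/u(4716).
Since u(x) = x^0.4, δ^5 = (3240/4716)^0.4 = 0.68702^0.4 = 0.86057.
Taking the 5th root: δ = 0.86057^(1/5) ≈ 0.9704.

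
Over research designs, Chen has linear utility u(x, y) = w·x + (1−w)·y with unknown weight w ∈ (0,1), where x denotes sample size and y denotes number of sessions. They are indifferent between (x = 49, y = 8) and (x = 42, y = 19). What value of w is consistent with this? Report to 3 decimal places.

w = 0.611

Indifference: w·49 + (1−w)·8 = w·42 + (1−w)·19.
Rearranging, 7·w − 11·(1−w) = 0.
Hence w = 11/(7+11) = 11/18 = 0.611.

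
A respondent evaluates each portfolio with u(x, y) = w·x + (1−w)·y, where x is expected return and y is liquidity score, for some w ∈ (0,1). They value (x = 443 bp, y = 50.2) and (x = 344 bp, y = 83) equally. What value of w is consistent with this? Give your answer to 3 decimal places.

w = 0.249

Indifference: w·443 + (1−w)·50.2 = w·344 + (1−w)·83.
Collecting terms: w·99 = (1−w)·32.8.
The marginal rate of substitution is 32.8/99, so w = 32.8/(99+32.8) = 0.249.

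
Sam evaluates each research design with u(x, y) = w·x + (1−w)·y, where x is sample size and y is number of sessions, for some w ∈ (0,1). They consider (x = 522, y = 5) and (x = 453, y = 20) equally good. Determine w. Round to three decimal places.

Equating utilities: w·522 + (1−w)·5 = w·453 + (1−w)·20.
w·(522−453) = (1−w)·(20−5), i.e. w·69 = (1−w)·15.
Hence w = 15/(69+15) = 15/84 = 0.179.

w = 0.179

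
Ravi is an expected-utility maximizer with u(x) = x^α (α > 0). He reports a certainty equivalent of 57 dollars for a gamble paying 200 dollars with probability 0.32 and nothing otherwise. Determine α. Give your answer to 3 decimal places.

α ≈ 0.908

Since u(0) = 0, the lottery's EU is 0.32·200^α.
Indifference: 57^α = 0.32·200^α, so (57/200)^α = 0.32.
Taking logs: α·ln(57/200) = ln(0.32), so α = -1.139434 / -1.255266 ≈ 0.908.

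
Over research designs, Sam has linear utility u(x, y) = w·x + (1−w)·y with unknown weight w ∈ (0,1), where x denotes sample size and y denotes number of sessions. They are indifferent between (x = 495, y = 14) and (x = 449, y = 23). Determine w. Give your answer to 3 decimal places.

w = 0.164

Equating utilities: w·495 + (1−w)·14 = w·449 + (1−w)·23.
Rearranging, 46·w − 9·(1−w) = 0.
So w/(1−w) = 9/46 = 0.1957, giving w = 9/(46+9) = 0.164.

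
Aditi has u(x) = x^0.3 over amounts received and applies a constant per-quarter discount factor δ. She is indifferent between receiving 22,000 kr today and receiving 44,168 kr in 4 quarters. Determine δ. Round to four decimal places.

δ ≈ 0.9491

Indifference means u(22000) = δ^4 · u(44168), so δ^4 = u(22000)/u(44168).
Since u(x) = x^0.3, δ^4 = (22000/44168)^0.3 = 0.49810^0.3 = 0.81132.
So δ = 0.81132^(1/4) ≈ 0.9491.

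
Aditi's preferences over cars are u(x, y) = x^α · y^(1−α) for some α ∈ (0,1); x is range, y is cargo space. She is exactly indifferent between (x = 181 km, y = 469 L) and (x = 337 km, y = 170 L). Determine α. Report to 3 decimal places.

α ≈ 0.620

The Cobb–Douglas utilities coincide, so 181^α·469^(1−α) = 337^α·170^(1−α).
Taking logs: α·ln 181 + (1−α)·ln 469 = α·ln 337 + (1−α)·ln 170, i.e. α·-0.621586 = (1−α)·-1.014804.
So α/(1−α) = (-1.014804)/(-0.621586) = 1.632604, and α = 1.632604/2.632604 ≈ 0.620.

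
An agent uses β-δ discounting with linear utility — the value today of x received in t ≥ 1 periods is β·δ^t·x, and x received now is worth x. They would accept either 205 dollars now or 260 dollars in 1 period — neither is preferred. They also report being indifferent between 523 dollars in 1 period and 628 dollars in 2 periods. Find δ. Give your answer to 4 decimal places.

The second indifference involves only future payoffs, so β cancels: β·δ^1·523 = β·δ^2·628, giving δ = 523/628 = 0.83280.

δ ≈ 0.8328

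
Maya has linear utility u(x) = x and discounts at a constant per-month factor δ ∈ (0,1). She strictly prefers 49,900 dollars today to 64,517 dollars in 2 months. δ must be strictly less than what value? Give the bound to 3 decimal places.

Under u(x) = x this choice says 49900 > δ^2·64517.
Dividing by 64517: δ^2 < 0.77344. Both sides are positive, so the square root keeps the direction.
δ < 0.77344^(1/2) = 0.879.

δ < 0.879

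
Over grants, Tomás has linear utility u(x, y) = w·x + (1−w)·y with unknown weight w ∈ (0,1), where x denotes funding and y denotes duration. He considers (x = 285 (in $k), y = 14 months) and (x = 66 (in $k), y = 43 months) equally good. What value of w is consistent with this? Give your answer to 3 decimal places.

w = 0.117

Indifference: w·285 + (1−w)·14 = w·66 + (1−w)·43.
w·(285−66) = (1−w)·(43−14), i.e. w·219 = (1−w)·29.
So w/(1−w) = 29/219 = 0.1324, giving w = 29/(219+29) = 0.117.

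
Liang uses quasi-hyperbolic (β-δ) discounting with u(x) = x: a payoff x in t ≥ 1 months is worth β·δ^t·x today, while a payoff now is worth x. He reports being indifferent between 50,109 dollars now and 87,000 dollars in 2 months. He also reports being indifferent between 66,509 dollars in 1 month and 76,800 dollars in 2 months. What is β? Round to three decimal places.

From the later pair, β·δ^1·66509 = β·δ^2·76800; dividing through, δ = 66509/76800 = 0.86600.
The first indifference: 50109 = β·δ^2·87000, so β = 50109/(δ^2·87000) = 50109/(0.74996·87000) ≈ 0.768.

β ≈ 0.768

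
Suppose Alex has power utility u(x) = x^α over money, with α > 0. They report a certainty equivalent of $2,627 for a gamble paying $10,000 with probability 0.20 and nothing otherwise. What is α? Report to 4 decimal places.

α ≈ 1.2040

Since u(0) = 0, the lottery's EU is 0.20·10000^α.
Equating: 2627^α = 0.20·10000^α, i.e. 0.2627^α = 0.20.
Taking logs: α·ln(2627/10000) = ln(0.20), so α = -1.6094379 / -1.3367426 ≈ 1.2040.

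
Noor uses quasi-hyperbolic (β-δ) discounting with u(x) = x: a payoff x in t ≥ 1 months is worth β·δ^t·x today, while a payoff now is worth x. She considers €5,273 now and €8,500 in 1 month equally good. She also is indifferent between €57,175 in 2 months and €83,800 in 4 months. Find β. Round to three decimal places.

Both payoffs in the second observation are in the future, so β drops out: δ^2·57175 = δ^4·83800 ⇒ δ^2 = 57175/83800 = 0.68228, so δ = 0.82600.
Now use the now-vs-future pair: 5273 = β·δ·8500 gives β = 5273/(0.82600·8500) ≈ 0.751.

β ≈ 0.751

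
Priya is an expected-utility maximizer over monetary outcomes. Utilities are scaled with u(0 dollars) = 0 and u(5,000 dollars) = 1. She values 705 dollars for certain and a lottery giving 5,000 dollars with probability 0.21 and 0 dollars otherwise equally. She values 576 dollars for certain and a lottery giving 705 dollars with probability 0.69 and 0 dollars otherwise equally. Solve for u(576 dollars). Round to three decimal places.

0.145

First, u(705 dollars) = 0.21·u(5,000 dollars) + 0.79·u(0 dollars) = 0.21.
The second indifference gives u(576 dollars) = 0.69·u(705 dollars) + 0.31·u(0 dollars) = 0.69·0.21 + 0.31·0.00 = 0.1449.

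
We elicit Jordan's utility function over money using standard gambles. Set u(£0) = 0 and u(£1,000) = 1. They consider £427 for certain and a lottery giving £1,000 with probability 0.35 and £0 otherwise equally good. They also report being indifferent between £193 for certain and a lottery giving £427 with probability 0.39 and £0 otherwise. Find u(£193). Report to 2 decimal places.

0.14

First, u(£427) = 0.35·u(£1,000) + 0.65·u(£0) = 0.35.
The second indifference gives u(£193) = 0.39·u(£427) + 0.61·u(£0) = 0.39·0.35 + 0.61·0.00 = 0.1365.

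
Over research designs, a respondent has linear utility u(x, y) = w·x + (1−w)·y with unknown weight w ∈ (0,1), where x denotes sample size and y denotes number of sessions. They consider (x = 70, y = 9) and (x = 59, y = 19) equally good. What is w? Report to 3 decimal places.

Equating utilities: w·70 + (1−w)·9 = w·59 + (1−w)·19.
Collecting terms: w·11 = (1−w)·10.
So w/(1−w) = 10/11 = 0.9091, giving w = 10/(11+10) = 0.476.

w = 0.476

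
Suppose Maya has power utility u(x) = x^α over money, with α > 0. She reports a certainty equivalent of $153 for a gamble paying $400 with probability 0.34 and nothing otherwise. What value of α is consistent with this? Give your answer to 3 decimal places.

The lottery's expected utility is 0.34·u(400) + 0.66·u(0) = 0.34·400^α (since u(0) = 0 for α > 0).
Indifference: 153^α = 0.34·400^α, so (153/400)^α = 0.34.
Taking logs: α·ln(153/400) = ln(0.34), so α = -1.078810 / -0.961027 ≈ 1.123.

α ≈ 1.123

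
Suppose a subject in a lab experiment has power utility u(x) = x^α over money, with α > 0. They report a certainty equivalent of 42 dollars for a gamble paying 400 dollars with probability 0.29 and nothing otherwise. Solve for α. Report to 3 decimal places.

α ≈ 0.549

The lottery's expected utility is 0.29·u(400) + 0.71·u(0) = 0.29·400^α (since u(0) = 0 for α > 0).
Equating: 42^α = 0.29·400^α, i.e. 0.1050^α = 0.29.
α = ln(0.29) / ln(42/400) = -1.237874/-2.253795 ≈ 0.549.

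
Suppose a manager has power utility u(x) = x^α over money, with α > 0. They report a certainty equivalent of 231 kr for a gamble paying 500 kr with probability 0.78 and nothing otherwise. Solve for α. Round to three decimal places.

Since u(0) = 0, the lottery's EU is 0.78·500^α.
Indifference: 231^α = 0.78·500^α, so (231/500)^α = 0.78.
Taking logs: α·ln(231/500) = ln(0.78), so α = -0.248461 / -0.772190 ≈ 0.322.

α ≈ 0.322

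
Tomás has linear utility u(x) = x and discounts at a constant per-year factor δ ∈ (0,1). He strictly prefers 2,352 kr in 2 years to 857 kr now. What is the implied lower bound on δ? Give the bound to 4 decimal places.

The preference means 857 < δ^2·2352.
Hence δ^2 > 857/2352 = 0.36437, and x ↦ x^(1/2) is increasing on (0,∞).
δ > (857/2352)^(1/2) ≈ 0.6036.

δ > 0.6036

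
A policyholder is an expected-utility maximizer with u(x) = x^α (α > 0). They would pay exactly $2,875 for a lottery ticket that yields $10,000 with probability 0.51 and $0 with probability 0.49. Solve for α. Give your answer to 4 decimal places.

α ≈ 0.5402

Since u(0) = 0, the lottery's EU is 0.51·10000^α.
Indifference: 2875^α = 0.51·10000^α, so (2875/10000)^α = 0.51.
α = ln(0.51) / ln(2875/10000) = -0.6733446/-1.2465324 ≈ 0.5402.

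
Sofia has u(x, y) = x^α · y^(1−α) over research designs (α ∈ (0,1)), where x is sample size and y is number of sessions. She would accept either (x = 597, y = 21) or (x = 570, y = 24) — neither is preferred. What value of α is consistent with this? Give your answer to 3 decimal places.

α ≈ 0.743

Set the two utilities equal: 597^α·21^(1−α) = 570^α·24^(1−α).
(597/570)^α = (24/21)^(1−α); take logs: α·ln(597/570) = (1−α)·ln(24/21), i.e. α·0.046281 = (1−α)·0.133531.
So α/(1−α) = (0.133531)/(0.046281) = 2.885223, and α = 2.885223/3.885223 ≈ 0.743.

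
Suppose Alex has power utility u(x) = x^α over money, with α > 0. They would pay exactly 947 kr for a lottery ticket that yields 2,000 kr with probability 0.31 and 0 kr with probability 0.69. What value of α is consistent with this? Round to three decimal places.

The lottery's expected utility is 0.31·u(2000) + 0.69·u(0) = 0.31·2000^α (since u(0) = 0 for α > 0).
Indifference: 947^α = 0.31·2000^α, so (947/2000)^α = 0.31.
Taking logs: α·ln(947/2000) = ln(0.31), so α = -1.171183 / -0.747603 ≈ 1.567.

α ≈ 1.567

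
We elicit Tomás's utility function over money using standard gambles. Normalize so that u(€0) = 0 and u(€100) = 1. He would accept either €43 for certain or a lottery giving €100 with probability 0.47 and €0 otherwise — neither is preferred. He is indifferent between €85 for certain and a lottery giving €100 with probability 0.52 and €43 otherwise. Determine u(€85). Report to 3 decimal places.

0.746

From the first indifference, u(€43) = 0.47·u(€100) + 0.53·u(€0) = 0.47·1 + 0.53·0 = 0.47.
The second indifference gives u(€85) = 0.52·u(€100) + 0.48·u(€43) = 0.52·1.00 + 0.48·0.47 = 0.7456.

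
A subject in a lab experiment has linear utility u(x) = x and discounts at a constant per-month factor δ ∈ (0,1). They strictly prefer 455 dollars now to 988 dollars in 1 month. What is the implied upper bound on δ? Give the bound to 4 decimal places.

Under u(x) = x this choice says 455 > δ·988.
Dividing through by 988 gives δ < 0.46053.

δ < 0.4605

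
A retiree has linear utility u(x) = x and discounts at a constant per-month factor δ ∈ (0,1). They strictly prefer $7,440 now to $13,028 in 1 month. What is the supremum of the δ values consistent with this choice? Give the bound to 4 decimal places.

δ < 0.5711

Comparing present values: 7440 > δ·13028.
Dividing through by 13028 gives δ < 0.57108.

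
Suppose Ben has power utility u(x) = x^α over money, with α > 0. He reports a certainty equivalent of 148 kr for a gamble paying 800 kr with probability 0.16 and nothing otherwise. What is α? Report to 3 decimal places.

Since u(0) = 0, the lottery's EU is 0.16·800^α.
Equating: 148^α = 0.16·800^α, i.e. 0.1850^α = 0.16.
α = ln(0.16) / ln(148/800) = -1.832581/-1.687399 ≈ 1.086.

α ≈ 1.086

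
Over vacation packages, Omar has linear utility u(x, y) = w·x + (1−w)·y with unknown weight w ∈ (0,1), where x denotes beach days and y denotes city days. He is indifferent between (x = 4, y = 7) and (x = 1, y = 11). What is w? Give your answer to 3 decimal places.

w = 0.571

Equating utilities: w·4 + (1−w)·7 = w·1 + (1−w)·11.
Rearranging, 3·w − 4·(1−w) = 0.
So w/(1−w) = 4/3 = 1.3333, giving w = 4/(3+4) = 0.571.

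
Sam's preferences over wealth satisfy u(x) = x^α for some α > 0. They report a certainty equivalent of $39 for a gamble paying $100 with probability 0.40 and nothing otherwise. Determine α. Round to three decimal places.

EU(lottery) = 0.40·100^α + 0.60·0 = 0.40·100^α.
Equating: 39^α = 0.40·100^α, i.e. 0.3900^α = 0.40.
α = ln(0.40) / ln(39/100) = -0.916291/-0.941609 ≈ 0.973.

α ≈ 0.973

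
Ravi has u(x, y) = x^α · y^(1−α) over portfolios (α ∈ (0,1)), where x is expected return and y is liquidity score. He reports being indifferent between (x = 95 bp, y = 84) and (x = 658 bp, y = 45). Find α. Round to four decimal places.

α ≈ 0.2439

Indifference: 95^α · 84^(1−α) = 658^α · 45^(1−α).
Taking logs: α·ln 95 + (1−α)·ln 84 = α·ln 658 + (1−α)·ln 45, i.e. α·-1.9353280 = (1−α)·-0.6241543.
Thus α·(-2.5594823) = -0.6241543, so α = -0.6241543/-2.5594823 ≈ 0.2439.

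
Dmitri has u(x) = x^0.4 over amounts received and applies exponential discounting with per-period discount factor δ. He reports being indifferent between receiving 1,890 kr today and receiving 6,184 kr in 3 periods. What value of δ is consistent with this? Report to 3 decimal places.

δ ≈ 0.854

Indifference means u(1890) = δ^3 · u(6184), so δ^3 = u(1890)/u(6184).
Since u(x) = x^0.4, δ^3 = (1890/6184)^0.4 = 0.30563^0.4 = 0.62241.
Hence δ = (0.62241)^(1/3) = 0.85381.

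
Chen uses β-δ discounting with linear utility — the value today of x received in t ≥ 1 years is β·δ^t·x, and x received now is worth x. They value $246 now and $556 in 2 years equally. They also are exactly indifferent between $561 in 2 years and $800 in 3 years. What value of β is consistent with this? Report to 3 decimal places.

β ≈ 0.900

Both payoffs in the second observation are in the future, so β drops out: δ^2·561 = δ^3·800 ⇒ δ = 561/800 = 0.70125.
Now use the now-vs-future pair: 246 = β·δ^2·556 gives β = 246/(0.49175·556) ≈ 0.900.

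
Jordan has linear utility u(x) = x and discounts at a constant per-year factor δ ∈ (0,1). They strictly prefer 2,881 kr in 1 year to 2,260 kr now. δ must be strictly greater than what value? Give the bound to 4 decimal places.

Under u(x) = x this choice says 2260 < δ·2881.
Dividing through by 2881 gives δ > 0.78445.

δ > 0.7844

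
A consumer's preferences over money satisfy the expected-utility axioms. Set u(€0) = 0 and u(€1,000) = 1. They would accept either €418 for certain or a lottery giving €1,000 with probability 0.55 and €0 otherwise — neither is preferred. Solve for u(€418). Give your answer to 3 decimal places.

0.550

By the standard-gamble method, u(€418) is just the indifference probability on the best outcome: 0.55.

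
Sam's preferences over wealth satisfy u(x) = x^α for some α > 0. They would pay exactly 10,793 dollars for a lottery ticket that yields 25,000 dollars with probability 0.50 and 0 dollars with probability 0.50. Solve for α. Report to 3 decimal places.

α ≈ 0.825

Since u(0) = 0, the lottery's EU is 0.50·25000^α.
Equating: 10793^α = 0.50·25000^α, i.e. 0.4317^α = 0.50.
Taking logs: α·ln(10793/25000) = ln(0.50), so α = -0.693147 / -0.839978 ≈ 0.825.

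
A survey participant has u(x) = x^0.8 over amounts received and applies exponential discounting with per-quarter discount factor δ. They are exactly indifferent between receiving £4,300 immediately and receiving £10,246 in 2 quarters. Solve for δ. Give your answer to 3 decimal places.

Equating discounted utilities: u(4300) = δ^2·u(10246) ⇒ δ^2 = u(4300)/u(10246).
Since u(x) = x^0.8, δ^2 = (4300/10246)^0.8 = 0.41968^0.8 = 0.49927.
So δ = 0.49927^(1/2) ≈ 0.707.

δ ≈ 0.707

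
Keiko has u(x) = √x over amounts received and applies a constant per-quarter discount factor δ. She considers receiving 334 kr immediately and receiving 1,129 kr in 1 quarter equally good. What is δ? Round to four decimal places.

δ ≈ 0.5439

The payoff in 1 quarter is discounted by δ, so u(334) = δ·u(1129) and δ = u(334)/u(1129).
Since u(x) = √x, δ = √(334/1129) = 0.54391.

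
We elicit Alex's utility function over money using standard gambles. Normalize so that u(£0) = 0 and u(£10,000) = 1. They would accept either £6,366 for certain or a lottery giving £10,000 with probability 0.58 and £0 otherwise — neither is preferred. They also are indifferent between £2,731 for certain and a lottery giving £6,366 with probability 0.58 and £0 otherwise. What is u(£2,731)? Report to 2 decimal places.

From the first indifference, u(£6,366) = 0.58·u(£10,000) + 0.42·u(£0) = 0.58·1 + 0.42·0 = 0.58.
The second indifference gives u(£2,731) = 0.58·u(£6,366) + 0.42·u(£0) = 0.58·0.58 + 0.42·0.00 = 0.3364.

0.34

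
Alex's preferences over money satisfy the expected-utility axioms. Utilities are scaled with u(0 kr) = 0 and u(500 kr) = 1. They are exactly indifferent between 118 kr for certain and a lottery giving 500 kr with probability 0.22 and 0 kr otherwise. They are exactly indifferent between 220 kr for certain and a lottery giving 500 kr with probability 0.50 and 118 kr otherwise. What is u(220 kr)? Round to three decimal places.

0.610

First, u(118 kr) = 0.22·u(500 kr) + 0.78·u(0 kr) = 0.22.
Chaining: u(220 kr) = 0.50·1.00 + 0.50·0.22 = 0.6100.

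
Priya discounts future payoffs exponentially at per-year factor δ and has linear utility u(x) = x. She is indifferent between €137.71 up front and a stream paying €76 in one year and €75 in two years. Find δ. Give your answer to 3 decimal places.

Present value of the stream is 76·δ + 75·δ². Indifference gives 76δ + 75δ² = 137.71.
That is, 75δ² + 76δ − 137.71 = 0, a quadratic in δ.
δ = (−76 + √(76² + 4·75·137.71)) / (2·75) = (−76 + √47089.00) / 150 ≈ 0.940.

δ ≈ 0.940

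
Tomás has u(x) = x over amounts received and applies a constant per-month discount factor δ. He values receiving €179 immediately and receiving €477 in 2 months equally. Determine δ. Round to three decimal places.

Indifference means u(179) = δ^2 · u(477), so δ^2 = u(179)/u(477).
With u(x) = x: δ^2 = 179/477 = 0.37526.
Hence δ = (0.37526)^(1/2) = 0.61259.

δ ≈ 0.613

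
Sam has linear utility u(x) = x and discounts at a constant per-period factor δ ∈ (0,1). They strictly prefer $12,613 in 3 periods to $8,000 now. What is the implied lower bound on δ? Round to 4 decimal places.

δ > 0.8592

Comparing present values: 8000 < δ^3·12613.
So δ^3 > 8000/12613 = 0.63427; taking the cube root of both positive sides preserves the inequality.
δ > (8000/12613)^(1/3) ≈ 0.8592.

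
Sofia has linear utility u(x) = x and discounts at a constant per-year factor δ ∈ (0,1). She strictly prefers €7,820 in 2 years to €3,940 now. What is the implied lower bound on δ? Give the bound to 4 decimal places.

δ > 0.7098

The preference means 3940 < δ^2·7820.
Dividing by 7820: δ^2 > 0.50384. Both sides are positive, so the square root keeps the direction.
δ > (3940/7820)^(1/2) ≈ 0.7098.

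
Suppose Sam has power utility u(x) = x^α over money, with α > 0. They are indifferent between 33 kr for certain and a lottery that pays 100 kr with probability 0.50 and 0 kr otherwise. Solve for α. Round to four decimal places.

EU(lottery) = 0.50·100^α + 0.50·0 = 0.50·100^α.
Setting u(33) equal to that: 33^α = 0.50·100^α ⇒ (33/100)^α = 0.50.
Taking logs: α·ln(33/100) = ln(0.50), so α = -0.6931472 / -1.1086626 ≈ 0.6252.

α ≈ 0.6252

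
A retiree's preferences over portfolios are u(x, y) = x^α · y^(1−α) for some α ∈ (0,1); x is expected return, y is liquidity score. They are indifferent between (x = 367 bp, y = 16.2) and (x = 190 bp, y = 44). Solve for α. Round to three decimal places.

Set the two utilities equal: 367^α·16.2^(1−α) = 190^α·44^(1−α).
(367/190)^α = (44/16.2)^(1−α); take logs: α·ln(367/190) = (1−α)·ln(44/16.2), i.e. α·0.658338 = (1−α)·0.999178.
With A = 0.658338 and B = 0.999178: α·A = (1−α)·B, so α = B/(A+B) = 0.999178/1.657516 ≈ 0.603.

α ≈ 0.603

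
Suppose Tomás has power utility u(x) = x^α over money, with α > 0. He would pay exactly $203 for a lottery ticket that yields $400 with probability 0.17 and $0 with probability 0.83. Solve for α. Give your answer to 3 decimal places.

α ≈ 2.613

The lottery's expected utility is 0.17·u(400) + 0.83·u(0) = 0.17·400^α (since u(0) = 0 for α > 0).
Setting u(203) equal to that: 203^α = 0.17·400^α ⇒ (203/400)^α = 0.17.
α = ln(0.17) / ln(203/400) = -1.771957/-0.678259 ≈ 2.613.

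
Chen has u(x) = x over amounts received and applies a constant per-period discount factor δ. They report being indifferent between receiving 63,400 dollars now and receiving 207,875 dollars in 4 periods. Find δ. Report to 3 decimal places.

δ ≈ 0.743

Equating discounted utilities: u(63400) = δ^4·u(207875) ⇒ δ^4 = u(63400)/u(207875).
With u(x) = x: δ^4 = 63400/207875 = 0.30499.
Hence δ = (0.30499)^(1/4) = 0.74314.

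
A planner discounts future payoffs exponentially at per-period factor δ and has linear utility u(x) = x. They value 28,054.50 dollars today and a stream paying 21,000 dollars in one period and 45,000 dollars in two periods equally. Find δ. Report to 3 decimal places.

The stream is worth 21000δ + 45000δ² today, so 21000δ + 45000δ² = 28054.50.
So 45000δ² + 21000δ − 28054.50 = 0.
The positive root is δ = [−21000 + √(21000² + 4·45000·28054.50)] / (2·45000) = (−21000 + 74100.000)/90000 ≈ 0.590.

δ ≈ 0.590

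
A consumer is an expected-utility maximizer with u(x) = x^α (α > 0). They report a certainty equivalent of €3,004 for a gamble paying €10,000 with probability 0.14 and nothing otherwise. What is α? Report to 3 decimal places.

The lottery's expected utility is 0.14·u(10000) + 0.86·u(0) = 0.14·10000^α (since u(0) = 0 for α > 0).
Setting u(3004) equal to that: 3004^α = 0.14·10000^α ⇒ (3004/10000)^α = 0.14.
α = ln(0.14) / ln(3004/10000) = -1.966113/-1.202640 ≈ 1.635.

α ≈ 1.635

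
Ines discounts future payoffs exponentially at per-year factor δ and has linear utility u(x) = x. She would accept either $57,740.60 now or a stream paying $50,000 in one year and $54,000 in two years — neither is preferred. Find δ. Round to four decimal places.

Present value of the stream is 50000·δ + 54000·δ². Indifference gives 50000δ + 54000δ² = 57740.60.
So 54000δ² + 50000δ − 57740.60 = 0.
δ = (−50000 + √(50000² + 4·54000·57740.60)) / (2·54000) = (−50000 + √14971969600.00) / 108000 ≈ 0.6700.

δ ≈ 0.6700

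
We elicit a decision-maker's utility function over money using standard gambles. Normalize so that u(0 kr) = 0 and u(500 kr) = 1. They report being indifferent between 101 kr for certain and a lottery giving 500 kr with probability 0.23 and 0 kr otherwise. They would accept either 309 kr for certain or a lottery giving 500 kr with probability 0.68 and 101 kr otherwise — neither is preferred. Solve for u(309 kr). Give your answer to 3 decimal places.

0.754

The first gamble pins u(101 kr): it must equal 0.23·1 + 0.77·0 = 0.23.
The second indifference gives u(309 kr) = 0.68·u(500 kr) + 0.32·u(101 kr) = 0.68·1.00 + 0.32·0.23 = 0.7536.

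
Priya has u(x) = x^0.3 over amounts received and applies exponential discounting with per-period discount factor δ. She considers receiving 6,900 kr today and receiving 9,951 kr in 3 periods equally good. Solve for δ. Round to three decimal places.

δ ≈ 0.964

Equating discounted utilities: u(6900) = δ^3·u(9951) ⇒ δ^3 = u(6900)/u(9951).
Since u(x) = x^0.3, δ^3 = (6900/9951)^0.3 = 0.69340^0.3 = 0.89597.
Taking the cube root: δ = 0.89597^(1/3) ≈ 0.964.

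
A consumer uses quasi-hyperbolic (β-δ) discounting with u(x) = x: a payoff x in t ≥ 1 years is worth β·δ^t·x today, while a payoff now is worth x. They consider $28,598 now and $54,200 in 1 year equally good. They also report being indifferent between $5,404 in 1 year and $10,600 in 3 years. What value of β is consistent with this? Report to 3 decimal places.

Both payoffs in the second observation are in the future, so β drops out: δ^1·5404 = δ^3·10600 ⇒ δ^2 = 5404/10600 = 0.50981, so δ = 0.71401.
Substituting δ into 28598 = β·δ·54200: β = 28598/(38699.381) ≈ 0.739.

β ≈ 0.739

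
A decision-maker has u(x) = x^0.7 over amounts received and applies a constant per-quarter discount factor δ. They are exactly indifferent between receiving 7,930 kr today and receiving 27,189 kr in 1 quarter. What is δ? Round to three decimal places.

The payoff in 1 quarter is discounted by δ, so u(7930) = δ·u(27189) and δ = u(7930)/u(27189).
With u(x) = x^0.7: δ = 7930^0.7/27189^0.7 = (7930/27189)^0.7 = 0.42210.

δ ≈ 0.422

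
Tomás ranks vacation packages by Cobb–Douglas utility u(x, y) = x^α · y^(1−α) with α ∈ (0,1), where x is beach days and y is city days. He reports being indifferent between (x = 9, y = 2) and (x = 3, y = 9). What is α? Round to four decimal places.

The Cobb–Douglas utilities coincide, so 9^α·2^(1−α) = 3^α·9^(1−α).
Rearrange to (9/3)^α = (9/2)^(1−α) and take logs: α·1.0986123 = (1−α)·1.5040774.
So α/(1−α) = (1.5040774)/(1.0986123) = 1.3690702, and α = 1.3690702/2.3690702 ≈ 0.5779.

α ≈ 0.5779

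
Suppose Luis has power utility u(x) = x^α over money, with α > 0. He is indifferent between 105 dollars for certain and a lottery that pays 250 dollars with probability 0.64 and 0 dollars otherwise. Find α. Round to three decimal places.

α ≈ 0.514

The lottery's expected utility is 0.64·u(250) + 0.36·u(0) = 0.64·250^α (since u(0) = 0 for α > 0).
Equating: 105^α = 0.64·250^α, i.e. 0.4200^α = 0.64.
α = ln(0.64) / ln(105/250) = -0.446287/-0.867501 ≈ 0.514.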